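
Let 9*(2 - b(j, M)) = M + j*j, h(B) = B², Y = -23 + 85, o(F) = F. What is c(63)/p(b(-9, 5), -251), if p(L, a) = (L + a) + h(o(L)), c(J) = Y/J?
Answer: -558/114233 ≈ -0.0048847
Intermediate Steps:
Y = 62
b(j, M) = 2 - M/9 - j²/9 (b(j, M) = 2 - (M + j*j)/9 = 2 - (M + j²)/9 = 2 + (-M/9 - j²/9) = 2 - M/9 - j²/9)
c(J) = 62/J
p(L, a) = L + a + L² (p(L, a) = (L + a) + L² = L + a + L²)
c(63)/p(b(-9, 5), -251) = (62/63)/((2 - ⅑*5 - ⅑*(-9)²) - 251 + (2 - ⅑*5 - ⅑*(-9)²)²) = (62*(1/63))/((2 - 5/9 - ⅑*81) - 251 + (2 - 5/9 - ⅑*81)²) = 62/(63*((2 - 5/9 - 9) - 251 + (2 - 5/9 - 9)²)) = 62/(63*(-68/9 - 251 + (-68/9)²)) = 62/(63*(-68/9 - 251 + 4624/81)) = 62/(63*(-16319/81)) = (62/63)*(-81/16319) = -558/114233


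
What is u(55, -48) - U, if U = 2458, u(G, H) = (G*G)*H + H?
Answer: -147706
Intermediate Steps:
u(G, H) = H + H*G**2 (u(G, H) = G**2*H + H = H*G**2 + H = H + H*G**2)
u(55, -48) - U = -48*(1 + 55**2) - 1*2458 = -48*(1 + 3025) - 2458 = -48*3026 - 2458 = -145248 - 2458 = -147706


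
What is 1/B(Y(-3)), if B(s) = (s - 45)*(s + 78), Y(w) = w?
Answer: -1/3600 ≈ -0.00027778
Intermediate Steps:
B(s) = (-45 + s)*(78 + s)
1/B(Y(-3)) = 1/(-3510 + (-3)**2 + 33*(-3)) = 1/(-3510 + 9 - 99) = 1/(-3600) = -1/3600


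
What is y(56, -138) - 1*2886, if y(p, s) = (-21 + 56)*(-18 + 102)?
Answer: 54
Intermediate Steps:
y(p, s) = 2940 (y(p, s) = 35*84 = 2940)
y(56, -138) - 1*2886 = 2940 - 1*2886 = 2940 - 2886 = 54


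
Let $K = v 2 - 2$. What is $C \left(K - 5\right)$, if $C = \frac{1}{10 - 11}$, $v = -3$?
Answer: $13$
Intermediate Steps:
$K = -8$ ($K = \left(-3\right) 2 - 2 = -6 - 2 = -8$)
$C = -1$ ($C = \frac{1}{10 - 11} = \frac{1}{-1} = -1$)
$C \left(K - 5\right) = - (-8 - 5) = \left(-1\right) \left(-13\right) = 13$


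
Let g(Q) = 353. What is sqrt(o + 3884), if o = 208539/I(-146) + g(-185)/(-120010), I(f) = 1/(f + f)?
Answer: 3*I*sqrt(97439444282323770)/120010 ≈ 7803.2*I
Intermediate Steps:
I(f) = 1/(2*f)
o = -7307815494233/120010 (o = 208539/(((1/2)/(-146))) + 353/(-120010) = 208539/(((1/2)*(-1/146))) + 353*(-1/120010) = 208539/(-1/292) - 353/120010 = 208539*(-292) - 353/120010 = -60893388 - 353/120010 = -7307815494233/120010 ≈ -6.0893e+7)
sqrt(o + 3884) = sqrt(-7307815494233/120010 + 3884) = sqrt(-7307349375393/120010) = 3*I*sqrt(97439444282323770)/120010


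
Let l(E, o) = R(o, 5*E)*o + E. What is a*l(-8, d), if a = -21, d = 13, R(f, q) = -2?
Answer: 714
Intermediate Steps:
l(E, o) = E - 2*o (l(E, o) = -2*o + E = E - 2*o)
a*l(-8, d) = -21*(-8 - 2*13) = -21*(-8 - 26) = -21*(-34) = 714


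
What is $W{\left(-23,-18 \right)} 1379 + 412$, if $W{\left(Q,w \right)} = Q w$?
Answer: $571318$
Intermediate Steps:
$W{\left(-23,-18 \right)} 1379 + 412 = \left(-23\right) \left(-18\right) 1379 + 412 = 414 \cdot 1379 + 412 = 570906 + 412 = 571318$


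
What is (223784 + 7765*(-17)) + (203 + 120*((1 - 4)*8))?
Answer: 89102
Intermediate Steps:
(223784 + 7765*(-17)) + (203 + 120*((1 - 4)*8)) = (223784 - 132005) + (203 + 120*(-3*8)) = 91779 + (203 + 120*(-24)) = 91779 + (203 - 2880) = 91779 - 2677 = 89102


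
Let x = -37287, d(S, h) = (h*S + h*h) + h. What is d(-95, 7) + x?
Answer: -37896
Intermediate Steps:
d(S, h) = h + h**2 + S*h (d(S, h) = (S*h + h**2) + h = (h**2 + S*h) + h = h + h**2 + S*h)
d(-95, 7) + x = 7*(1 - 95 + 7) - 37287 = 7*(-87) - 37287 = -609 - 37287 = -37896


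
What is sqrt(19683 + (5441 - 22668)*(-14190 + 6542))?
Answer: sqrt(131771779) ≈ 11479.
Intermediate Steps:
sqrt(19683 + (5441 - 22668)*(-14190 + 6542)) = sqrt(19683 - 17227*(-7648)) = sqrt(19683 + 131752096) = sqrt(131771779)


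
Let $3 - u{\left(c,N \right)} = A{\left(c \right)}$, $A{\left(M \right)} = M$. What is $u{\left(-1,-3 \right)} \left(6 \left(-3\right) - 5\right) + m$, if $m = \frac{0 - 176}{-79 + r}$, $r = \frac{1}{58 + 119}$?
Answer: $- \frac{627596}{6991} \approx -89.772$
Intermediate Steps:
$r = \frac{1}{177} \approx 0.0056497$
$u{\left(c,N \right)} = 3 - c$
$m = \frac{15576}{6991}$ ($m = \frac{0 - 176}{-79 + \frac{1}{177}} = - \frac{176}{- \frac{13982}{177}} = \left(-176\right) \left(- \frac{177}{13982}\right) = \frac{15576}{6991} \approx 2.228$)
$u{\left(-1,-3 \right)} \left(6 \left(-3\right) - 5\right) + m = \left(3 - -1\right) \left(6 \left(-3\right) - 5\right) + \frac{15576}{6991} = \left(3 + 1\right) \left(-18 - 5\right) + \frac{15576}{6991} = 4 \left(-23\right) + \frac{15576}{6991} = -92 + \frac{15576}{6991} = - \frac{627596}{6991}$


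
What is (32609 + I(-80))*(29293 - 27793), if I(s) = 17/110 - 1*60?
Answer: 537061050/11 ≈ 4.8824e+7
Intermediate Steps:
I(s) = -6583/110 (I(s) = 17*(1/110) - 60 = 17/110 - 60 = -6583/110)
(32609 + I(-80))*(29293 - 27793) = (32609 - 6583/110)*(29293 - 27793) = (3580407/110)*1500 = 537061050/11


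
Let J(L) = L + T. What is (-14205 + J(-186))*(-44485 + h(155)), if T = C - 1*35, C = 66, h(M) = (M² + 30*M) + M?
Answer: 224805800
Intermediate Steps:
h(M) = M² + 31*M
T = 31 (T = 66 - 1*35 = 66 - 35 = 31)
J(L) = 31 + L (J(L) = L + 31 = 31 + L)
(-14205 + J(-186))*(-44485 + h(155)) = (-14205 + (31 - 186))*(-44485 + 155*(31 + 155)) = (-14205 - 155)*(-44485 + 155*186) = -14360*(-44485 + 28830) = -14360*(-15655) = 224805800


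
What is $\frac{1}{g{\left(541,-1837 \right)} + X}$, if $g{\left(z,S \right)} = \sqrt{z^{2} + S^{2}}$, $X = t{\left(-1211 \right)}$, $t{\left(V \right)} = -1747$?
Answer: $\frac{1747}{615241} + \frac{5 \sqrt{146690}}{615241} \approx 0.0059521$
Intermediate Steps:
$X = -1747$
$g{\left(z,S \right)} = \sqrt{S^{2} + z^{2}}$
$\frac{1}{g{\left(541,-1837 \right)} + X} = \frac{1}{\sqrt{\left(-1837\right)^{2} + 541^{2}} - 1747} = \frac{1}{\sqrt{3374569 + 292681} - 1747} = \frac{1}{\sqrt{3667250} - 1747} = \frac{1}{5 \sqrt{146690} - 1747} = \frac{1}{-1747 + 5 \sqrt{146690}}$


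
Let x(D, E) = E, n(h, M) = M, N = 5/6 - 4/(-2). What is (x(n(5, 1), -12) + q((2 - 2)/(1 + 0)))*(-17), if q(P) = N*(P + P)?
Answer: 204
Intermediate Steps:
N = 17/6 (N = 5*(⅙) - 4*(-½) = ⅚ + 2 = 17/6 ≈ 2.8333)
q(P) = 17*P/3 (q(P) = 17*(P + P)/6 = 17*(2*P)/6 = 17*P/3)
(x(n(5, 1), -12) + q((2 - 2)/(1 + 0)))*(-17) = (-12 + 17*((2 - 2)/(1 + 0))/3)*(-17) = (-12 + 17*(0/1)/3)*(-17) = (-12 + 17*(0*1)/3)*(-17) = (-12 + (17/3)*0)*(-17) = (-12 + 0)*(-17) = -12*(-17) = 204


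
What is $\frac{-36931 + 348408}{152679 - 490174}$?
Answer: $- \frac{311477}{337495} \approx -0.92291$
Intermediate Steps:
$\frac{-36931 + 348408}{152679 - 490174} = \frac{311477}{-337495} = 311477 \left(- \frac{1}{337495}\right) = - \frac{311477}{337495}$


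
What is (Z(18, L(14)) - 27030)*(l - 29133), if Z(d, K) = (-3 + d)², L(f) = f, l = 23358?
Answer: 154798875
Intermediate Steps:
(Z(18, L(14)) - 27030)*(l - 29133) = ((-3 + 18)² - 27030)*(23358 - 29133) = (15² - 27030)*(-5775) = (225 - 27030)*(-5775) = -26805*(-5775) = 154798875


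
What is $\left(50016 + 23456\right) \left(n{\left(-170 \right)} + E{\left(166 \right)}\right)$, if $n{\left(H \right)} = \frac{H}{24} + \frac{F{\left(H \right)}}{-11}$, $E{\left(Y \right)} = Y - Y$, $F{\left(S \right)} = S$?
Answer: $\frac{20296640}{33} \approx 6.1505 \cdot 10^{5}$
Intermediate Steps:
$E{\left(Y \right)} = 0$
$n{\left(H \right)} = - \frac{13 H}{264}$ ($n{\left(H \right)} = \frac{H}{24} + \frac{H}{-11} = H \frac{1}{24} + H \left(- \frac{1}{11}\right) = \frac{H}{24} - \frac{H}{11} = - \frac{13 H}{264}$)
$\left(50016 + 23456\right) \left(n{\left(-170 \right)} + E{\left(166 \right)}\right) = \left(50016 + 23456\right) \left(\left(- \frac{13}{264}\right) \left(-170\right) + 0\right) = 73472 \left(\frac{1105}{132} + 0\right) = 73472 \cdot \frac{1105}{132} = \frac{20296640}{33}$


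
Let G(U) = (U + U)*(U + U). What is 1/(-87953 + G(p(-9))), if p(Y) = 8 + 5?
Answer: -1/87277 ≈ -1.1458e-5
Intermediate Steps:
p(Y) = 13
G(U) = 4*U**2 (G(U) = (2*U)*(2*U) = 4*U**2)
1/(-87953 + G(p(-9))) = 1/(-87953 + 4*13**2) = 1/(-87953 + 4*169) = 1/(-87953 + 676) = 1/(-87277) = -1/87277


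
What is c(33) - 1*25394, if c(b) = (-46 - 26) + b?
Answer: -25433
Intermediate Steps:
c(b) = -72 + b
c(33) - 1*25394 = (-72 + 33) - 1*25394 = -39 - 25394 = -25433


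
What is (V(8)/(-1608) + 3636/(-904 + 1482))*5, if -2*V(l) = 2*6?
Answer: 2437565/77452 ≈ 31.472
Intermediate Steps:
V(l) = -6
(V(8)/(-1608) + 3636/(-904 + 1482))*5 = (-6/(-1608) + 3636/(-904 + 1482))*5 = (-6*(-1/1608) + 3636/578)*5 = (1/268 + 3636*(1/578))*5 = (1/268 + 1818/289)*5 = (487513/77452)*5 = 2437565/77452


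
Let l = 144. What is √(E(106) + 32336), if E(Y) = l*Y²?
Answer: 28*√2105 ≈ 1284.6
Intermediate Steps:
E(Y) = 144*Y²
√(E(106) + 32336) = √(144*106² + 32336) = √(144*11236 + 32336) = √(1617984 + 32336) = √1650320 = 28*√2105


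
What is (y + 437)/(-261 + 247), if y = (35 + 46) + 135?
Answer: -653/14 ≈ -46.643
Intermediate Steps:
y = 216 (y = 81 + 135 = 216)
(y + 437)/(-261 + 247) = (216 + 437)/(-261 + 247) = 653/(-14) = 653*(-1/14) = -653/14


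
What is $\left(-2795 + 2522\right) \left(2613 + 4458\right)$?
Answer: $-1930383$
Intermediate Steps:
$\left(-2795 + 2522\right) \left(2613 + 4458\right) = \left(-273\right) 7071 = -1930383$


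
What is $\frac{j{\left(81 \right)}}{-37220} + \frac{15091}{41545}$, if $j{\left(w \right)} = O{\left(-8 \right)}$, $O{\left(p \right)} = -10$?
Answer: $\frac{56210247}{154630490} \approx 0.36351$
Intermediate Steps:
$j{\left(w \right)} = -10$
$\frac{j{\left(81 \right)}}{-37220} + \frac{15091}{41545} = - \frac{10}{-37220} + \frac{15091}{41545} = \left(-10\right) \left(- \frac{1}{37220}\right) + 15091 \cdot \frac{1}{41545} = \frac{1}{3722} + \frac{15091}{41545} = \frac{56210247}{154630490}$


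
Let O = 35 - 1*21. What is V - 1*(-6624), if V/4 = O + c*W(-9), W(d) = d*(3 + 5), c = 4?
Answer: 5528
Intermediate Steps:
W(d) = 8*d (W(d) = d*8 = 8*d)
O = 14 (O = 35 - 21 = 14)
V = -1096 (V = 4*(14 + 4*(8*(-9))) = 4*(14 + 4*(-72)) = 4*(14 - 288) = 4*(-274) = -1096)
V - 1*(-6624) = -1096 - 1*(-6624) = -1096 + 6624 = 5528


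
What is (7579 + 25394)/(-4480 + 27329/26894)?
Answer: -295591954/40152597 ≈ -7.3617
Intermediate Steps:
(7579 + 25394)/(-4480 + 27329/26894) = 32973/(-4480 + 27329*(1/26894)) = 32973/(-4480 + 27329/26894) = 32973/(-120457791/26894) = 32973*(-26894/120457791) = -295591954/40152597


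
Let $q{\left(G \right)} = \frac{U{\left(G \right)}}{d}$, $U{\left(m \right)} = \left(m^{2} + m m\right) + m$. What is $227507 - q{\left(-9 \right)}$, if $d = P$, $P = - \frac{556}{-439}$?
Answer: $\frac{126426725}{556} \approx 2.2739 \cdot 10^{5}$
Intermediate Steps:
$P = \frac{556}{439}$ ($P = \left(-556\right) \left(- \frac{1}{439}\right) = \frac{556}{439} \approx 1.2665$)
$U{\left(m \right)} = m + 2 m^{2}$ ($U{\left(m \right)} = \left(m^{2} + m^{2}\right) + m = 2 m^{2} + m = m + 2 m^{2}$)
$d = \frac{556}{439} \approx 1.2665$
$q{\left(G \right)} = \frac{439 G \left(1 + 2 G\right)}{556}$ ($q{\left(G \right)} = \frac{G \left(1 + 2 G\right)}{\frac{556}{439}} = G \left(1 + 2 G\right) \frac{439}{556} = \frac{439 G \left(1 + 2 G\right)}{556}$)
$227507 - q{\left(-9 \right)} = 227507 - \frac{439}{556} \left(-9\right) \left(1 + 2 \left(-9\right)\right) = 227507 - \frac{439}{556} \left(-9\right) \left(1 - 18\right) = 227507 - \frac{439}{556} \left(-9\right) \left(-17\right) = 227507 - \frac{67167}{556} = \frac{126426725}{556}$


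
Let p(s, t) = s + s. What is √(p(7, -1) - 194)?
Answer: 6*I*√5 ≈ 13.416*I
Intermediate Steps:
p(s, t) = 2*s
√(p(7, -1) - 194) = √(2*7 - 194) = √(14 - 194) = √(-180) = 6*I*√5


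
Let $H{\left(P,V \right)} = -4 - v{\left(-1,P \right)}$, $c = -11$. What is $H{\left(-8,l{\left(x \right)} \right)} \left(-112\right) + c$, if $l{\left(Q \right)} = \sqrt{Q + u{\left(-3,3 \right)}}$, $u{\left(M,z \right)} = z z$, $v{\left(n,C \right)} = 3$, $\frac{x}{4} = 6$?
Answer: $773$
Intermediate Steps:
$x = 24$ ($x = 4 \cdot 6 = 24$)
$u{\left(M,z \right)} = z^{2}$
$l{\left(Q \right)} = \sqrt{9 + Q}$ ($l{\left(Q \right)} = \sqrt{Q + 3^{2}} = \sqrt{Q + 9} = \sqrt{9 + Q}$)
$H{\left(P,V \right)} = -7$ ($H{\left(P,V \right)} = -4 - 3 = -7$)
$H{\left(-8,l{\left(x \right)} \right)} \left(-112\right) + c = \left(-7\right) \left(-112\right) - 11 = 784 - 11 = 773$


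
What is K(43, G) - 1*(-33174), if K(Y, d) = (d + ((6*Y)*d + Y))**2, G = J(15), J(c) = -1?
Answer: 79830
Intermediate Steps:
G = -1
K(Y, d) = (Y + d + 6*Y*d)**2 (K(Y, d) = (d + (6*Y*d + Y))**2 = (d + (Y + 6*Y*d))**2 = (Y + d + 6*Y*d)**2)
K(43, G) - 1*(-33174) = (43 - 1 + 6*43*(-1))**2 - 1*(-33174) = (43 - 1 - 258)**2 + 33174 = (-216)**2 + 33174 = 46656 + 33174 = 79830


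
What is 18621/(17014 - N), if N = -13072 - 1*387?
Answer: 18621/30473 ≈ 0.61107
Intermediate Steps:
N = -13459 (N = -13072 - 387 = -13459)
18621/(17014 - N) = 18621/(17014 - 1*(-13459)) = 18621/(17014 + 13459) = 18621/30473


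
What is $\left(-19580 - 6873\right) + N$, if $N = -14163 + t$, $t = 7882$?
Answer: $-32734$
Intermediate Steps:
$N = -6281$ ($N = -14163 + 7882 = -6281$)
$\left(-19580 - 6873\right) + N = \left(-19580 - 6873\right) - 6281 = -26453 - 6281 = -32734$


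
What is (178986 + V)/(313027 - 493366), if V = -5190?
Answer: -57932/60113 ≈ -0.96372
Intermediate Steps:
(178986 + V)/(313027 - 493366) = (178986 - 5190)/(313027 - 493366) = 173796/(-180339) = 173796*(-1/180339) = -57932/60113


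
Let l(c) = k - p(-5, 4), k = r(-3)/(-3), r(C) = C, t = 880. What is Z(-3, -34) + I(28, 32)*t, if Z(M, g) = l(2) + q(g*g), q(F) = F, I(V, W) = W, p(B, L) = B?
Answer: 29322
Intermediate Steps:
k = 1 (k = -3/(-3) = -3*(-1/3) = 1)
l(c) = 6 (l(c) = 1 - 1*(-5) = 1 + 5 = 6)
Z(M, g) = 6 + g**2 (Z(M, g) = 6 + g*g = 6 + g**2)
Z(-3, -34) + I(28, 32)*t = (6 + (-34)**2) + 32*880 = (6 + 1156) + 28160 = 1162 + 28160 = 29322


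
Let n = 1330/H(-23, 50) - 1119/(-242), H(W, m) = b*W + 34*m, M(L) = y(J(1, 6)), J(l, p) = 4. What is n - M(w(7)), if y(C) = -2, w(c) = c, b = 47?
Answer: 1314117/149798 ≈ 8.7726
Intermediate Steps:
M(L) = -2
H(W, m) = 34*m + 47*W (H(W, m) = 47*W + 34*m = 34*m + 47*W)
n = 1014521/149798 (n = 1330/(34*50 + 47*(-23)) - 1119/(-242) = 1330/(1700 - 1081) - 1119*(-1/242) = 1330/619 + 1119/242 = 1014521/149798 ≈ 6.7726)
n - M(w(7)) = 1014521/149798 - 1*(-2) = 1014521/149798 + 2 = 1314117/149798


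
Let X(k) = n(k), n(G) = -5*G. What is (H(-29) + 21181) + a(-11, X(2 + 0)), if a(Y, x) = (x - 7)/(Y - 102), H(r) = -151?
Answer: 2376407/113 ≈ 21030.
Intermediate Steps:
X(k) = -5*k
a(Y, x) = (-7 + x)/(-102 + Y)
(H(-29) + 21181) + a(-11, X(2 + 0)) = (-151 + 21181) + (-7 - 5*(2 + 0))/(-102 - 11) = 21030 + (-7 - 5*2)/(-113) = 21030 - (-7 - 10)/113 = 21030 - 1/113*(-17) = 21030 + 17/113 = 2376407/113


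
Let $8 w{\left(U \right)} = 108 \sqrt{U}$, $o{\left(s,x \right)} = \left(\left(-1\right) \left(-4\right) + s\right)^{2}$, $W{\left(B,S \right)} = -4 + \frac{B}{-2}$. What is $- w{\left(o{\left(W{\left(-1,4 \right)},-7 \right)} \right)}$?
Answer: $- \frac{27}{4} \approx -6.75$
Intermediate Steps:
$W{\left(B,S \right)} = -4 - \frac{B}{2}$ ($W{\left(B,S \right)} = -4 + B \left(- \frac{1}{2}\right) = -4 - \frac{B}{2}$)
$o{\left(s,x \right)} = \left(4 + s\right)^{2}$
$w{\left(U \right)} = \frac{27 \sqrt{U}}{2}$ ($w{\left(U \right)} = \frac{108 \sqrt{U}}{8} = \frac{27 \sqrt{U}}{2}$)
$- w{\left(o{\left(W{\left(-1,4 \right)},-7 \right)} \right)} = - \frac{27 \sqrt{\left(4 - \frac{7}{2}\right)^{2}}}{2} = - \frac{27 \sqrt{\left(\frac{1}{2}\right)^{2}}}{2} = - \frac{27}{2 \cdot 2} = \left(-1\right) \frac{27}{4} = - \frac{27}{4}$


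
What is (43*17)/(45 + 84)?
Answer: 17/3 ≈ 5.6667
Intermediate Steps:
(43*17)/(45 + 84) = 731/129 = 731*(1/129) = 17/3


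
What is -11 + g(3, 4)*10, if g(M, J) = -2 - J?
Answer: -71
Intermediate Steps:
-11 + g(3, 4)*10 = -11 + (-2 - 1*4)*10 = -11 + (-2 - 4)*10 = -11 - 6*10 = -11 - 60 = -71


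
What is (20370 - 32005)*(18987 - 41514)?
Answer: 262101645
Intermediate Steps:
(20370 - 32005)*(18987 - 41514) = -11635*(-22527) = 262101645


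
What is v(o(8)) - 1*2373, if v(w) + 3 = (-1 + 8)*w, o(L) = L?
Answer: -2320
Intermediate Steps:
v(w) = -3 + 7*w (v(w) = -3 + (-1 + 8)*w = -3 + 7*w)
v(o(8)) - 1*2373 = (-3 + 7*8) - 1*2373 = (-3 + 56) - 2373 = 53 - 2373 = -2320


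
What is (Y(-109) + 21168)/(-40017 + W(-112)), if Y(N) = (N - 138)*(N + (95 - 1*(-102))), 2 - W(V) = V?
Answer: 568/39903 ≈ 0.014235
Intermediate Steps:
W(V) = 2 - V
Y(N) = (-138 + N)*(197 + N) (Y(N) = (-138 + N)*(N + (95 + 102)) = (-138 + N)*(N + 197) = (-138 + N)*(197 + N))
(Y(-109) + 21168)/(-40017 + W(-112)) = ((-27186 + (-109)**2 + 59*(-109)) + 21168)/(-40017 + (2 - 1*(-112))) = ((-27186 + 11881 - 6431) + 21168)/(-40017 + (2 + 112)) = (-21736 + 21168)/(-40017 + 114) = -568/(-39903) = -568*(-1/39903) = 568/39903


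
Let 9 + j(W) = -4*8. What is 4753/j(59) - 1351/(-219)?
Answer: -985516/8979 ≈ -109.76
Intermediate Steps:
j(W) = -41 (j(W) = -9 - 4*8 = -9 - 32 = -41)
4753/j(59) - 1351/(-219) = 4753/(-41) - 1351/(-219) = 4753*(-1/41) - 1351*(-1/219) = -4753/41 + 1351/219 = -985516/8979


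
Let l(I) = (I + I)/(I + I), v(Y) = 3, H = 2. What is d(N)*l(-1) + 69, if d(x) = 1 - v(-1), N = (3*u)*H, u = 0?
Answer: 67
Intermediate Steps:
N = 0 (N = (3*0)*2 = 0*2 = 0)
l(I) = 1 (l(I) = (2*I)/((2*I)) = (2*I)*(1/(2*I)) = 1)
d(x) = -2 (d(x) = 1 - 1*3 = 1 - 3 = -2)
d(N)*l(-1) + 69 = -2*1 + 69 = -2 + 69 = 67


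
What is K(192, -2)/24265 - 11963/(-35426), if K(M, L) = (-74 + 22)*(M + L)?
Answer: -11945337/171922378 ≈ -0.069481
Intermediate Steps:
K(M, L) = -52*L - 52*M (K(M, L) = -52*(L + M) = -52*L - 52*M)
K(192, -2)/24265 - 11963/(-35426) = (-52*(-2) - 52*192)/24265 - 11963/(-35426) = (104 - 9984)*(1/24265) - 11963*(-1/35426) = -9880*1/24265 + 11963/35426 = -1976/4853 + 11963/35426 = -11945337/171922378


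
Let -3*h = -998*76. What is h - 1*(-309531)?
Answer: 1004441/3 ≈ 3.3481e+5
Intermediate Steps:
h = 75848/3 (h = -(-998)*76/3 = -⅓*(-75848) = 75848/3 ≈ 25283.)
h - 1*(-309531) = 75848/3 - 1*(-309531) = 75848/3 + 309531 = 1004441/3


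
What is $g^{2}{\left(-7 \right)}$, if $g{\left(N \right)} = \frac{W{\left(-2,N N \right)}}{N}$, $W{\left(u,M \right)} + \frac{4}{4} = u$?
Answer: $\frac{9}{49} \approx 0.18367$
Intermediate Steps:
$W{\left(u,M \right)} = -1 + u$
$g{\left(N \right)} = - \frac{3}{N}$ ($g{\left(N \right)} = \frac{-1 - 2}{N} = - \frac{3}{N}$)
$g^{2}{\left(-7 \right)} = \left(- \frac{3}{-7}\right)^{2} = \left(\left(-3\right) \left(- \frac{1}{7}\right)\right)^{2} = \left(\frac{3}{7}\right)^{2} = \frac{9}{49}$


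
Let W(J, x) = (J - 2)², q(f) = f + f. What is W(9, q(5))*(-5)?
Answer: -245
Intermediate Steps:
q(f) = 2*f
W(J, x) = (-2 + J)²
W(9, q(5))*(-5) = (-2 + 9)²*(-5) = 7²*(-5) = 49*(-5) = -245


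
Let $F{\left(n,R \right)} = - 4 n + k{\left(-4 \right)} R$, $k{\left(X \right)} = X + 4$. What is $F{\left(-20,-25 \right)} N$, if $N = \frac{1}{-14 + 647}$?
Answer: $\frac{80}{633} \approx 0.12638$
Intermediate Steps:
$N = \frac{1}{633} \approx 0.0015798$
$k{\left(X \right)} = 4 + X$
$F{\left(n,R \right)} = - 4 n$ ($F{\left(n,R \right)} = - 4 n + \left(4 - 4\right) R = - 4 n + 0 R = - 4 n + 0 = - 4 n$)
$F{\left(-20,-25 \right)} N = \left(-4\right) \left(-20\right) \frac{1}{633} = 80 \cdot \frac{1}{633} = \frac{80}{633}$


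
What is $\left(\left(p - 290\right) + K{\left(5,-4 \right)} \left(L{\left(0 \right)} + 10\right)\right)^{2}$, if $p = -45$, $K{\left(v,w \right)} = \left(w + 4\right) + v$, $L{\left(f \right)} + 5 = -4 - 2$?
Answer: $115600$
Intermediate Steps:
$L{\left(f \right)} = -11$ ($L{\left(f \right)} = -5 - 6 = -11$)
$K{\left(v,w \right)} = 4 + v + w$ ($K{\left(v,w \right)} = \left(4 + w\right) + v = 4 + v + w$)
$\left(\left(p - 290\right) + K{\left(5,-4 \right)} \left(L{\left(0 \right)} + 10\right)\right)^{2} = \left(\left(-45 - 290\right) + \left(4 + 5 - 4\right) \left(-11 + 10\right)\right)^{2} = \left(\left(-45 - 290\right) + 5 \left(-1\right)\right)^{2} = \left(-335 - 5\right)^{2} = \left(-340\right)^{2} = 115600$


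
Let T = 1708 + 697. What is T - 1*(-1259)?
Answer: 3664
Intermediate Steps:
T = 2405
T - 1*(-1259) = 2405 - 1*(-1259) = 2405 + 1259 = 3664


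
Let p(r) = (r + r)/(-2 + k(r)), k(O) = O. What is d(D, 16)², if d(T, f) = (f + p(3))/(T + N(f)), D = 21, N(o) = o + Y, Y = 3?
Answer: 121/400 ≈ 0.30250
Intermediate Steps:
N(o) = 3 + o (N(o) = o + 3 = 3 + o)
p(r) = 2*r/(-2 + r) (p(r) = (r + r)/(-2 + r) = (2*r)/(-2 + r) = 2*r/(-2 + r))
d(T, f) = (6 + f)/(3 + T + f) (d(T, f) = (f + 2*3/(-2 + 3))/(T + (3 + f)) = (f + 2*3/1)/(3 + T + f) = (f + 2*3*1)/(3 + T + f) = (f + 6)/(3 + T + f) = (6 + f)/(3 + T + f))
d(D, 16)² = ((6 + 16)/(3 + 21 + 16))² = (22/40)² = ((1/40)*22)² = (11/20)² = 121/400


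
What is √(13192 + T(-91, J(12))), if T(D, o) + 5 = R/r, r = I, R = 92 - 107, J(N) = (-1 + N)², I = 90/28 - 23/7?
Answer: √13397 ≈ 115.75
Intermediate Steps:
I = -1/14 (I = 90*(1/28) - 23*⅐ = 45/14 - 23/7 = -1/14 ≈ -0.071429)
R = -15
r = -1/14 ≈ -0.071429
T(D, o) = 205 (T(D, o) = -5 - 15/(-1/14) = -5 - 15*(-14) = -5 + 210 = 205)
√(13192 + T(-91, J(12))) = √(13192 + 205) = √13397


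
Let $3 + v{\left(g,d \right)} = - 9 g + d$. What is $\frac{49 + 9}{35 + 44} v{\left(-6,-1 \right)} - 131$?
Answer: $- \frac{7449}{79} \approx -94.291$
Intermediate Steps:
$v{\left(g,d \right)} = -3 + d - 9 g$ ($v{\left(g,d \right)} = -3 + \left(- 9 g + d\right) = -3 + \left(d - 9 g\right) = -3 + d - 9 g$)
$\frac{49 + 9}{35 + 44} v{\left(-6,-1 \right)} - 131 = \frac{49 + 9}{35 + 44} \left(-3 - 1 - -54\right) - 131 = \frac{58}{79} \left(-3 - 1 + 54\right) - 131 = 58 \cdot \frac{1}{79} \cdot 50 - 131 = \frac{58}{79} \cdot 50 - 131 = \frac{2900}{79} - 131 = - \frac{7449}{79}$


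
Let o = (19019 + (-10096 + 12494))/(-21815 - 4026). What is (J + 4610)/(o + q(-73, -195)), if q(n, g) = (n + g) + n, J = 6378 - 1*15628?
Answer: 59951120/4416599 ≈ 13.574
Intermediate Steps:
J = -9250 (J = 6378 - 15628 = -9250)
o = -21417/25841 (o = (19019 + 2398)/(-25841) = 21417*(-1/25841) = -21417/25841 ≈ -0.82880)
q(n, g) = g + 2*n (q(n, g) = (g + n) + n = g + 2*n)
(J + 4610)/(o + q(-73, -195)) = (-9250 + 4610)/(-21417/25841 + (-195 + 2*(-73))) = -4640/(-21417/25841 + (-195 - 146)) = -4640/(-21417/25841 - 341) = -4640/(-8833198/25841) = -4640*(-25841/8833198) = 59951120/4416599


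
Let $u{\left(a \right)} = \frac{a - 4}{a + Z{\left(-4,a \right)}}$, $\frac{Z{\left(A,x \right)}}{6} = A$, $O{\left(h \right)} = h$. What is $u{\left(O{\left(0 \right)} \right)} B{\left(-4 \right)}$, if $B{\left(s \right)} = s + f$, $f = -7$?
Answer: $- \frac{11}{6} \approx -1.8333$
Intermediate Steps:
$Z{\left(A,x \right)} = 6 A$
$B{\left(s \right)} = -7 + s$ ($B{\left(s \right)} = s - 7 = -7 + s$)
$u{\left(a \right)} = \frac{-4 + a}{-24 + a}$ ($u{\left(a \right)} = \frac{a - 4}{a + 6 \left(-4\right)} = \frac{-4 + a}{a - 24} = \frac{-4 + a}{-24 + a}$)
$u{\left(O{\left(0 \right)} \right)} B{\left(-4 \right)} = \frac{-4 + 0}{-24 + 0} \left(-7 - 4\right) = \frac{1}{-24} \left(-4\right) \left(-11\right) = \left(- \frac{1}{24}\right) \left(-4\right) \left(-11\right) = \frac{1}{6} \left(-11\right) = - \frac{11}{6}$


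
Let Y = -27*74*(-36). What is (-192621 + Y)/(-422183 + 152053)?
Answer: 120693/270130 ≈ 0.44680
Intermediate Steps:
Y = 71928 (Y = -1998*(-36) = 71928)
(-192621 + Y)/(-422183 + 152053) = (-192621 + 71928)/(-422183 + 152053) = -120693/(-270130) = -120693*(-1/270130) = 120693/270130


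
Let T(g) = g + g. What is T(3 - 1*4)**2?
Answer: 4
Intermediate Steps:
T(g) = 2*g
T(3 - 1*4)**2 = (2*(3 - 1*4))**2 = (2*(3 - 4))**2 = (2*(-1))**2 = (-2)**2 = 4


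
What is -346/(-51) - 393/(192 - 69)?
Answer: 7505/2091 ≈ 3.5892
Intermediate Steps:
-346/(-51) - 393/(192 - 69) = -346*(-1/51) - 393/123 = 346/51 - 393*1/123 = 346/51 - 131/41 = 7505/2091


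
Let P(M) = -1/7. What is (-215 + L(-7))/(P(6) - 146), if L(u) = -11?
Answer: 1582/1023 ≈ 1.5464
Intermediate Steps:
P(M) = -1/7 (P(M) = -1*1/7 = -1/7)
(-215 + L(-7))/(P(6) - 146) = (-215 - 11)/(-1/7 - 146) = -226/(-1023/7) = -226*(-7/1023) = 1582/1023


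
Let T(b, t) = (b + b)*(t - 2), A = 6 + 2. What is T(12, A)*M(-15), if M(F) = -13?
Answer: -1872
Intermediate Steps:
A = 8
T(b, t) = 2*b*(-2 + t) (T(b, t) = (2*b)*(-2 + t) = 2*b*(-2 + t))
T(12, A)*M(-15) = (2*12*(-2 + 8))*(-13) = (2*12*6)*(-13) = 144*(-13) = -1872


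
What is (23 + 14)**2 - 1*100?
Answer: 1269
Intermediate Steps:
(23 + 14)**2 - 1*100 = 37**2 - 100 = 1369 - 100 = 1269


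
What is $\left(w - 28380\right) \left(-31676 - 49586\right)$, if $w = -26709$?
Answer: $4476642318$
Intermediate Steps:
$\left(w - 28380\right) \left(-31676 - 49586\right) = \left(-26709 - 28380\right) \left(-31676 - 49586\right) = \left(-55089\right) \left(-81262\right) = 4476642318$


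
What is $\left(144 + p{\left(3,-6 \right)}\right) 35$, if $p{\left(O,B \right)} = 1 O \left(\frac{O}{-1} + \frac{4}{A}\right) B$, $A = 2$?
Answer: $5670$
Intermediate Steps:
$p{\left(O,B \right)} = B O \left(2 - O\right)$ ($p{\left(O,B \right)} = 1 O \left(\frac{O}{-1} + \frac{4}{2}\right) B = O \left(O \left(-1\right) + 4 \cdot \frac{1}{2}\right) B = O \left(- O + 2\right) B = O \left(2 - O\right) B = B O \left(2 - O\right)$)
$\left(144 + p{\left(3,-6 \right)}\right) 35 = \left(144 - 18 \left(2 - 3\right)\right) 35 = \left(144 - 18 \left(-1\right)\right) 35 = \left(144 + 18\right) 35 = 162 \cdot 35 = 5670$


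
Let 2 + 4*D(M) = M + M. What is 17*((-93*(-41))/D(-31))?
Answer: -64821/16 ≈ -4051.3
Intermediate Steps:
D(M) = -1/2 + M/2 (D(M) = -1/2 + (M + M)/4 = -1/2 + (2*M)/4 = -1/2 + M/2)
17*((-93*(-41))/D(-31)) = 17*((-93*(-41))/(-1/2 + (1/2)*(-31))) = 17*(3813/(-1/2 - 31/2)) = 17*(3813/(-16)) = 17*(3813*(-1/16)) = 17*(-3813/16) = -64821/16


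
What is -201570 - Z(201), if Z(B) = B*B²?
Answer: -8322171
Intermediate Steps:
Z(B) = B³
-201570 - Z(201) = -201570 - 1*201³ = -201570 - 1*8120601 = -201570 - 8120601 = -8322171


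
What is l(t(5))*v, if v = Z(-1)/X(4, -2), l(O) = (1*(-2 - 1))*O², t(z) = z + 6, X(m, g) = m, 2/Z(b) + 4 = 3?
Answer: 363/2 ≈ 181.50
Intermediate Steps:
Z(b) = -2 (Z(b) = 2/(-4 + 3) = 2/(-1) = 2*(-1) = -2)
t(z) = 6 + z
l(O) = -3*O² (l(O) = (1*(-3))*O² = -3*O²)
v = -½ (v = -2/4 = -2*¼ = -½ ≈ -0.50000)
l(t(5))*v = -3*(6 + 5)²*(-½) = -3*11²*(-½) = -3*121*(-½) = -363*(-½) = 363/2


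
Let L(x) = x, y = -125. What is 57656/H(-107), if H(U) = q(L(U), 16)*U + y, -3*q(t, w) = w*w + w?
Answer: 172968/28729 ≈ 6.0207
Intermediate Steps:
q(t, w) = -w/3 - w²/3 (q(t, w) = -(w*w + w)/3 = -(w² + w)/3 = -(w + w²)/3 = -w/3 - w²/3)
H(U) = -125 - 272*U/3 (H(U) = (-⅓*16*(1 + 16))*U - 125 = (-⅓*16*17)*U - 125 = -272*U/3 - 125 = -125 - 272*U/3)
57656/H(-107) = 57656/(-125 - 272/3*(-107)) = 57656/(-125 + 29104/3) = 57656/(28729/3) = 57656*(3/28729) = 172968/28729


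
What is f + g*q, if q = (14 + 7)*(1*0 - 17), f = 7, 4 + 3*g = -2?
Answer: 721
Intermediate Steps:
g = -2 (g = -4/3 + (⅓)*(-2) = -4/3 - ⅔ = -2)
q = -357 (q = 21*(0 - 17) = 21*(-17) = -357)
f + g*q = 7 - 2*(-357) = 7 + 714 = 721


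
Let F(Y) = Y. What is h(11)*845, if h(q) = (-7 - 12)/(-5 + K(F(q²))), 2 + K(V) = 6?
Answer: 16055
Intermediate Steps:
K(V) = 4 (K(V) = -2 + 6 = 4)
h(q) = 19 (h(q) = (-7 - 12)/(-5 + 4) = -19/(-1) = -19*(-1) = 19)
h(11)*845 = 19*845 = 16055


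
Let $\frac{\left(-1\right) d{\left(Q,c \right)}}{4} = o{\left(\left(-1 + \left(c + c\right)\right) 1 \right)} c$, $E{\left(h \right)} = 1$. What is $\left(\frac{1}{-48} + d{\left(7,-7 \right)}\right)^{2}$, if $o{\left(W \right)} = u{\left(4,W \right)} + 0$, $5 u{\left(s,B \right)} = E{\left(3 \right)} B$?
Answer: $\frac{16265089}{2304} \approx 7059.5$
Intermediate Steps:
$u{\left(s,B \right)} = \frac{B}{5}$ ($u{\left(s,B \right)} = \frac{1 B}{5} = \frac{B}{5}$)
$o{\left(W \right)} = \frac{W}{5}$ ($o{\left(W \right)} = \frac{W}{5} + 0 = \frac{W}{5}$)
$d{\left(Q,c \right)} = - 4 c \left(- \frac{1}{5} + \frac{2 c}{5}\right)$ ($d{\left(Q,c \right)} = - 4 \frac{\left(-1 + \left(c + c\right)\right) 1}{5} c = - 4 \frac{\left(-1 + 2 c\right) 1}{5} c = - 4 \frac{-1 + 2 c}{5} c = - 4 \left(- \frac{1}{5} + \frac{2 c}{5}\right) c = - 4 c \left(- \frac{1}{5} + \frac{2 c}{5}\right)$)
$\left(\frac{1}{-48} + d{\left(7,-7 \right)}\right)^{2} = \left(\frac{1}{-48} + \frac{4}{5} \left(-7\right) \left(1 - -14\right)\right)^{2} = \left(- \frac{1}{48} + \frac{4}{5} \left(-7\right) \left(1 + 14\right)\right)^{2} = \left(- \frac{1}{48} + \frac{4}{5} \left(-7\right) 15\right)^{2} = \left(- \frac{1}{48} - 84\right)^{2} = \left(- \frac{4033}{48}\right)^{2} = \frac{16265089}{2304}$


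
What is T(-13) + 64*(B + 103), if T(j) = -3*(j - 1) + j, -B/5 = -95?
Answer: 37021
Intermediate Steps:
B = 475 (B = -5*(-95) = 475)
T(j) = 3 - 2*j (T(j) = -3*(-1 + j) + j = (3 - 3*j) + j = 3 - 2*j)
T(-13) + 64*(B + 103) = (3 - 2*(-13)) + 64*(475 + 103) = (3 + 26) + 64*578 = 29 + 36992 = 37021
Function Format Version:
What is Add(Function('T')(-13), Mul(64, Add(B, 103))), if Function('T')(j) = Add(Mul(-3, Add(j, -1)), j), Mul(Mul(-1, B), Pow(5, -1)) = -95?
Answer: 37021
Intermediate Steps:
B = 475 (B = Mul(-5, -95) = 475)
Function('T')(j) = Add(3, Mul(-2, j)) (Function('T')(j) = Add(Mul(-3, Add(-1, j)), j) = Add(Add(3, Mul(-3, j)), j) = Add(3, Mul(-2, j)))
Add(Function('T')(-13), Mul(64, Add(B, 103))) = Add(Add(3, Mul(-2, -13)), Mul(64, Add(475, 103))) = Add(Add(3, 26), Mul(64, 578)) = Add(29, 36992) = 37021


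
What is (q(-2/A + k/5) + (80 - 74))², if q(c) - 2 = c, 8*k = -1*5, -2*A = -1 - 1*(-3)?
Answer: 6241/64 ≈ 97.516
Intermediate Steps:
A = -1 (A = -(-1 - 1*(-3))/2 = -(-1 + 3)/2 = -½*2 = -1)
k = -5/8 (k = (-1*5)/8 = (⅛)*(-5) = -5/8 ≈ -0.62500)
q(c) = 2 + c
(q(-2/A + k/5) + (80 - 74))² = ((2 + (-2/(-1) - 5/8/5)) + (80 - 74))² = ((2 + (-2*(-1) - 5/8*⅕)) + 6)² = ((2 + (2 - ⅛)) + 6)² = ((2 + 15/8) + 6)² = (31/8 + 6)² = (79/8)² = 6241/64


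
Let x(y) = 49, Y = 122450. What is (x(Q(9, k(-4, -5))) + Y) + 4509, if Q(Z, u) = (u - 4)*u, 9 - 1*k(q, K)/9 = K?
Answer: 127008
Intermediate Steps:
k(q, K) = 81 - 9*K
Q(Z, u) = u*(-4 + u) (Q(Z, u) = (-4 + u)*u = u*(-4 + u))
(x(Q(9, k(-4, -5))) + Y) + 4509 = (49 + 122450) + 4509 = 122499 + 4509 = 127008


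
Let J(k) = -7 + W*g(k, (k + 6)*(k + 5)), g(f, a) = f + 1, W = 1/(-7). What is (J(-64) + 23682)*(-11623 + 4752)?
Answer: -162732764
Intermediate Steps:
W = -⅐ ≈ -0.14286
g(f, a) = 1 + f
J(k) = -50/7 - k/7 (J(k) = -7 - (1 + k)/7 = -7 + (-⅐ - k/7) = -50/7 - k/7)
(J(-64) + 23682)*(-11623 + 4752) = ((-50/7 - ⅐*(-64)) + 23682)*(-11623 + 4752) = ((-50/7 + 64/7) + 23682)*(-6871) = (2 + 23682)*(-6871) = 23684*(-6871) = -162732764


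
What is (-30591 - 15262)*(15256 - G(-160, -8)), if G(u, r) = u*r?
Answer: -640841528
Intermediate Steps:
G(u, r) = r*u
(-30591 - 15262)*(15256 - G(-160, -8)) = (-30591 - 15262)*(15256 - (-8)*(-160)) = -45853*(15256 - 1*1280) = -45853*(15256 - 1280) = -45853*13976 = -640841528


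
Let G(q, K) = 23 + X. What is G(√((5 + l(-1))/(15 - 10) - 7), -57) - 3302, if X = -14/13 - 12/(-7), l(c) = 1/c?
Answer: -298331/91 ≈ -3278.4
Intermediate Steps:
X = 58/91 (X = -14*1/13 - 12*(-⅐) = -14/13 + 12/7 = 58/91 ≈ 0.63736)
G(q, K) = 2151/91 (G(q, K) = 23 + 58/91 = 2151/91)
G(√((5 + l(-1))/(15 - 10) - 7), -57) - 3302 = 2151/91 - 3302 = -298331/91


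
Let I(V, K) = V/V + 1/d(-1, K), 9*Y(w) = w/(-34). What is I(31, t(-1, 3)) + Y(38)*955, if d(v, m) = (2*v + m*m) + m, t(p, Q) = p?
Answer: -36137/306 ≈ -118.09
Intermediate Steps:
Y(w) = -w/306 (Y(w) = (w/(-34))/9 = (w*(-1/34))/9 = (-w/34)/9 = -w/306)
d(v, m) = m + m² + 2*v (d(v, m) = (2*v + m²) + m = (m² + 2*v) + m = m + m² + 2*v)
I(V, K) = 1 + 1/(-2 + K + K²) (I(V, K) = V/V + 1/(K + K² + 2*(-1)) = 1 + 1/(K + K² - 2) = 1 + 1/(-2 + K + K²))
I(31, t(-1, 3)) + Y(38)*955 = (-1 - 1 + (-1)²)/(-2 - 1 + (-1)²) - 1/306*38*955 = (-1 - 1 + 1)/(-2 - 1 + 1) - 19/153*955 = -1/(-2) - 18145/153 = -½*(-1) - 18145/153 = ½ - 18145/153 = -36137/306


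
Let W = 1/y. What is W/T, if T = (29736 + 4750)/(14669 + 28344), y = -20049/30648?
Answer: -219710404/115234969 ≈ -1.9066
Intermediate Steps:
y = -6683/10216 (y = -20049*1/30648 = -6683/10216 ≈ -0.65417)
W = -10216/6683 (W = 1/(-6683/10216) = -10216/6683 ≈ -1.5287)
T = 34486/43013 ≈ 0.80176
W/T = -10216/(6683*34486/43013) = -10216/6683*43013/34486 = -219710404/115234969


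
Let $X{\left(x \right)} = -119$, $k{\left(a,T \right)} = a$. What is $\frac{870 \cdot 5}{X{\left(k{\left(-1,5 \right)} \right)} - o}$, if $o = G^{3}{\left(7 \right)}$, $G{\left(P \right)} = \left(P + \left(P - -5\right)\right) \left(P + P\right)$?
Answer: $- \frac{870}{3764243} \approx -0.00023112$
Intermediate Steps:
$G{\left(P \right)} = 2 P \left(5 + 2 P\right)$ ($G{\left(P \right)} = \left(P + \left(P + 5\right)\right) 2 P = \left(P + \left(5 + P\right)\right) 2 P = \left(5 + 2 P\right) 2 P = 2 P \left(5 + 2 P\right)$)
$o = 18821096$ ($o = \left(2 \cdot 7 \left(5 + 2 \cdot 7\right)\right)^{3} = \left(2 \cdot 7 \left(5 + 14\right)\right)^{3} = \left(2 \cdot 7 \cdot 19\right)^{3} = 266^{3} = 18821096$)
$\frac{870 \cdot 5}{X{\left(k{\left(-1,5 \right)} \right)} - o} = \frac{870 \cdot 5}{-119 - 18821096} = \frac{4350}{-119 - 18821096} = \frac{4350}{-18821215} = 4350 \left(- \frac{1}{18821215}\right) = - \frac{870}{3764243}$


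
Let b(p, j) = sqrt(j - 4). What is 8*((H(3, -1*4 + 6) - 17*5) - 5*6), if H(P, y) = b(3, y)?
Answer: -920 + 8*I*sqrt(2) ≈ -920.0 + 11.314*I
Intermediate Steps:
b(p, j) = sqrt(-4 + j)
H(P, y) = sqrt(-4 + y)
8*((H(3, -1*4 + 6) - 17*5) - 5*6) = 8*((sqrt(-4 + (-1*4 + 6)) - 17*5) - 5*6) = 8*((sqrt(-4 + (-4 + 6)) - 85) - 30) = 8*((sqrt(-4 + 2) - 85) - 30) = 8*((sqrt(-2) - 85) - 30) = 8*((I*sqrt(2) - 85) - 30) = 8*((-85 + I*sqrt(2)) - 30) = 8*(-115 + I*sqrt(2)) = -920 + 8*I*sqrt(2)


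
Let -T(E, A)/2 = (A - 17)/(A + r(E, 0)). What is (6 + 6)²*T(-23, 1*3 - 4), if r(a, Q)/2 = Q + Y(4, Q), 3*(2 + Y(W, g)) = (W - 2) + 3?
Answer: -15552/5 ≈ -3110.4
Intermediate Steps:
Y(W, g) = -5/3 + W/3 (Y(W, g) = -2 + ((W - 2) + 3)/3 = -2 + ((-2 + W) + 3)/3 = -2 + (1 + W)/3 = -2 + (⅓ + W/3) = -5/3 + W/3)
r(a, Q) = -⅔ + 2*Q (r(a, Q) = 2*(Q + (-5/3 + (⅓)*4)) = 2*(Q + (-5/3 + 4/3)) = 2*(Q - ⅓) = 2*(-⅓ + Q) = -⅔ + 2*Q)
T(E, A) = -2*(-17 + A)/(-⅔ + A) (T(E, A) = -2*(A - 17)/(A + (-⅔ + 2*0)) = -2*(-17 + A)/(A + (-⅔ + 0)) = -2*(-17 + A)/(A - ⅔) = -2*(-17 + A)/(-⅔ + A))
(6 + 6)²*T(-23, 1*3 - 4) = (6 + 6)²*(6*(17 - (1*3 - 4))/(-2 + 3*(1*3 - 4))) = 12²*(6*(17 - (3 - 4))/(-2 + 3*(3 - 4))) = 144*(6*(17 - 1*(-1))/(-2 + 3*(-1))) = 144*(6*(17 + 1)/(-2 - 3)) = 144*(6*18/(-5)) = 144*(6*(-⅕)*18) = 144*(-108/5) = -15552/5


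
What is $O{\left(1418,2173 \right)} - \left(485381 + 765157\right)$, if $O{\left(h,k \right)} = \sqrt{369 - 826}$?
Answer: $-1250538 + i \sqrt{457} \approx -1.2505 \cdot 10^{6} + 21.378 i$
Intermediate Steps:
$O{\left(h,k \right)} = i \sqrt{457}$ ($O{\left(h,k \right)} = \sqrt{-457} = i \sqrt{457}$)
$O{\left(1418,2173 \right)} - \left(485381 + 765157\right) = i \sqrt{457} - \left(485381 + 765157\right) = i \sqrt{457} - 1250538 = -1250538 + i \sqrt{457}$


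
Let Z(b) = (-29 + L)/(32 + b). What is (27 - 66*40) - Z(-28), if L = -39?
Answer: -2596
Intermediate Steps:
Z(b) = -68/(32 + b) (Z(b) = (-29 - 39)/(32 + b) = -68/(32 + b))
(27 - 66*40) - Z(-28) = (27 - 66*40) - (-68)/(32 - 28) = (27 - 2640) - (-68)/4 = -2613 - (-68)/4 = -2613 - 1*(-17) = -2613 + 17 = -2596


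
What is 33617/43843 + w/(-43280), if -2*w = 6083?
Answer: 3176584489/3795050080 ≈ 0.83703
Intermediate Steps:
w = -6083/2 (w = -½*6083 = -6083/2 ≈ -3041.5)
33617/43843 + w/(-43280) = 33617/43843 - 6083/2/(-43280) = 33617*(1/43843) - 6083/2*(-1/43280) = 33617/43843 + 6083/86560 = 3176584489/3795050080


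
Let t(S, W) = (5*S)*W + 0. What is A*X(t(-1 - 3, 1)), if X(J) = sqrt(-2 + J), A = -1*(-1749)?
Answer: 1749*I*sqrt(22) ≈ 8203.5*I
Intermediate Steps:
t(S, W) = 5*S*W (t(S, W) = 5*S*W + 0 = 5*S*W)
A = 1749
A*X(t(-1 - 3, 1)) = 1749*sqrt(-2 + 5*(-1 - 3)*1) = 1749*sqrt(-2 + 5*(-4)*1) = 1749*sqrt(-2 - 20) = 1749*sqrt(-22) = 1749*(I*sqrt(22)) = 1749*I*sqrt(22)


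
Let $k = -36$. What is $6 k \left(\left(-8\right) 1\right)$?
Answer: $1728$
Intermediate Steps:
$6 k \left(\left(-8\right) 1\right) = 6 \left(-36\right) \left(\left(-8\right) 1\right) = \left(-216\right) \left(-8\right) = 1728$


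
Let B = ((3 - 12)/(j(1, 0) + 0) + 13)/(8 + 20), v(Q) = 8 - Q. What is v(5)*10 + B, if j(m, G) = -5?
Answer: 2137/70 ≈ 30.529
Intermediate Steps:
B = 37/70 (B = ((3 - 12)/(-5 + 0) + 13)/(8 + 20) = (-9/(-5) + 13)/28 = (-9*(-⅕) + 13)*(1/28) = (9/5 + 13)*(1/28) = (74/5)*(1/28) = 37/70 ≈ 0.52857)
v(5)*10 + B = (8 - 1*5)*10 + 37/70 = (8 - 5)*10 + 37/70 = 3*10 + 37/70 = 30 + 37/70 = 2137/70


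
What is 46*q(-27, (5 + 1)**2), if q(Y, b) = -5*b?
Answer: -8280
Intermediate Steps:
46*q(-27, (5 + 1)**2) = 46*(-5*(5 + 1)**2) = 46*(-5*6**2) = 46*(-5*36) = 46*(-180) = -8280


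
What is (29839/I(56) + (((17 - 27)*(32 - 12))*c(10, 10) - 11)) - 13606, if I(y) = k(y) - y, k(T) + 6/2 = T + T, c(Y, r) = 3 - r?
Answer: -11654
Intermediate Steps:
k(T) = -3 + 2*T (k(T) = -3 + (T + T) = -3 + 2*T)
I(y) = -3 + y (I(y) = (-3 + 2*y) - y = -3 + y)
(29839/I(56) + (((17 - 27)*(32 - 12))*c(10, 10) - 11)) - 13606 = (29839/(-3 + 56) + (((17 - 27)*(32 - 12))*(3 - 1*10) - 11)) - 13606 = (29839/53 + ((-10*20)*(3 - 10) - 11)) - 13606 = (29839*(1/53) + (-200*(-7) - 11)) - 13606 = (563 + (1400 - 11)) - 13606 = (563 + 1389) - 13606 = 1952 - 13606 = -11654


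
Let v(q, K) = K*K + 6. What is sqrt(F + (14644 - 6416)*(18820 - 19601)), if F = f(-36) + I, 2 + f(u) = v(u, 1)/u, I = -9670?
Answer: I*sqrt(231686647)/6 ≈ 2536.9*I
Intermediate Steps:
v(q, K) = 6 + K**2 (v(q, K) = K**2 + 6 = 6 + K**2)
f(u) = -2 + 7/u (f(u) = -2 + (6 + 1**2)/u = -2 + (6 + 1)/u = -2 + 7/u)
F = -348199/36 (F = (-2 + 7/(-36)) - 9670 = (-2 + 7*(-1/36)) - 9670 = (-2 - 7/36) - 9670 = -79/36 - 9670 = -348199/36 ≈ -9672.2)
sqrt(F + (14644 - 6416)*(18820 - 19601)) = sqrt(-348199/36 + (14644 - 6416)*(18820 - 19601)) = sqrt(-348199/36 + 8228*(-781)) = sqrt(-348199/36 - 6426068) = sqrt(-231686647/36) = I*sqrt(231686647)/6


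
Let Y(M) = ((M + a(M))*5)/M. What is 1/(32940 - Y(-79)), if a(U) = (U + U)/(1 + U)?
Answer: 39/1284470 ≈ 3.0363e-5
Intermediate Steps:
a(U) = 2*U/(1 + U) (a(U) = (2*U)/(1 + U) = 2*U/(1 + U))
Y(M) = (5*M + 10*M/(1 + M))/M (Y(M) = ((M + 2*M/(1 + M))*5)/M = (5*M + 10*M/(1 + M))/M)
1/(32940 - Y(-79)) = 1/(32940 - 5*(3 - 79)/(1 - 79)) = 1/(32940 - 5*(-76)/(-78)) = 1/(32940 - 5*(-1)*(-76)/78) = 1/(32940 - 1*190/39) = 1/(32940 - 190/39) = 1/(1284470/39) = 39/1284470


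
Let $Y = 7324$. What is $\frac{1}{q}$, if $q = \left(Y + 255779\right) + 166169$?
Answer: $\frac{1}{429272} \approx 2.3295 \cdot 10^{-6}$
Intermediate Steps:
$q = 429272$ ($q = \left(7324 + 255779\right) + 166169 = 263103 + 166169 = 429272$)
$\frac{1}{q} = \frac{1}{429272}$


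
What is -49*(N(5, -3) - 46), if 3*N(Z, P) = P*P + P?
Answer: 2156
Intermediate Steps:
N(Z, P) = P/3 + P²/3 (N(Z, P) = (P*P + P)/3 = (P² + P)/3 = (P + P²)/3 = P/3 + P²/3)
-49*(N(5, -3) - 46) = -49*((⅓)*(-3)*(1 - 3) - 46) = -49*((⅓)*(-3)*(-2) - 46) = -49*(2 - 46) = -49*(-44) = 2156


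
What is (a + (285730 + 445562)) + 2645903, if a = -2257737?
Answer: 1119458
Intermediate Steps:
(a + (285730 + 445562)) + 2645903 = (-2257737 + (285730 + 445562)) + 2645903 = (-2257737 + 731292) + 2645903 = -1526445 + 2645903 = 1119458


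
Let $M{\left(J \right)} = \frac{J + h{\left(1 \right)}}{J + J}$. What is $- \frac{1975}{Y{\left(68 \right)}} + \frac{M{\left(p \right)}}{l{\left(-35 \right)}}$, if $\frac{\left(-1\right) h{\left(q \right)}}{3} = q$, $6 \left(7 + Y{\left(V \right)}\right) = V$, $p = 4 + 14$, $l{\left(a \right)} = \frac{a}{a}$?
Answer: $- \frac{71035}{156} \approx -455.35$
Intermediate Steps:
$l{\left(a \right)} = 1$
$p = 18$
$Y{\left(V \right)} = -7 + \frac{V}{6}$
$h{\left(q \right)} = - 3 q$
$M{\left(J \right)} = \frac{-3 + J}{2 J}$ ($M{\left(J \right)} = \frac{J - 3}{J + J} = \frac{J - 3}{2 J} = \left(-3 + J\right) \frac{1}{2 J} = \frac{-3 + J}{2 J}$)
$- \frac{1975}{Y{\left(68 \right)}} + \frac{M{\left(p \right)}}{l{\left(-35 \right)}} = - \frac{1975}{-7 + \frac{1}{6} \cdot 68} + \frac{\frac{1}{2} \cdot \frac{1}{18} \left(-3 + 18\right)}{1} = - \frac{1975}{-7 + \frac{34}{3}} + \frac{1}{2} \cdot \frac{1}{18} \cdot 15 \cdot 1 = - \frac{1975}{\frac{13}{3}} + \frac{5}{12} \cdot 1 = \left(-1975\right) \frac{3}{13} + \frac{5}{12} = - \frac{5925}{13} + \frac{5}{12} = - \frac{71035}{156}$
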